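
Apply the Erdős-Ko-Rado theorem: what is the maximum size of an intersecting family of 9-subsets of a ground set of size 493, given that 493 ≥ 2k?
max |F| = C(492, 8) = 80418839508771435

The Erdős-Ko-Rado theorem states: for n ≥ 2k, an intersecting family of k-subsets of an n-element set has size at most C(n − 1, k − 1), with equality for 'star' families {A ⊆ [n] : |A| = k, i ∈ A} (fix an element i). For n = 493, k = 9: C(492, 8) = 80418839508771435.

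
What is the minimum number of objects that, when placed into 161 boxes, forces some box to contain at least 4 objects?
n = (4 − 1)·161 + 1 = 484

By the generalised pigeonhole principle, to guarantee some box contains ≥ r objects we need more than (r − 1) · k objects total. Threshold: n = (r − 1) · k + 1. With r = 4 and k = 161: n = 3 · 161 + 1 = 483 + 1 = 484. For n = 483 = 3 · 161, we can put exactly 3 objects in every box, avoiding 4 in any single one — so 484 is tight.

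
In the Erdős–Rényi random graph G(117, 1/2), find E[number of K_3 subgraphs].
E[# K_3] = C(117, 3) · (1/2)^C(3, 2) = 260130 / 2^3 = 130065/4 = 32516.25

For each 3-subset S of vertices (there are C(117, 3) = 260130 such S), let X_S = 1 if S induces a K_3 (all C(3, 2) = 3 edges present). Then P(X_S = 1) = (1/2)^3 = 1/8. By linearity of expectation, E[# K_3] = C(117, 3) · (1/2)^3 = 260130 / 8 = 130065/4 = 32516.25.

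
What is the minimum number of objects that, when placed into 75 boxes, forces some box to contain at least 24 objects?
n = (24 − 1)·75 + 1 = 1726

By the generalised pigeonhole principle, to guarantee some box contains ≥ r objects we need more than (r − 1) · k objects total. Threshold: n = (r − 1) · k + 1. With r = 24 and k = 75: n = 23 · 75 + 1 = 1725 + 1 = 1726. For n = 1725 = 23 · 75, we can put exactly 23 objects in every box, avoiding 24 in any single one — so 1726 is tight.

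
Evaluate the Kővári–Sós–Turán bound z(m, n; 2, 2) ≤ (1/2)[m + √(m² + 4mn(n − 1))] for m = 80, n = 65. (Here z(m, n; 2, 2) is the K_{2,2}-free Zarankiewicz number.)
z(80, 65; 2, 2) ≤ (1/2)[80 + √(80² + 4·80·65·64)] = (1/2)[80 + √1337600] = 618.2733

Kővári–Sós–Turán: let r_1, ..., r_80 be the row sums and z = Σ r_i the total number of 1s. Each pair of columns can share at most one row with both entries 1 (else a 2×2 all-ones block appears), so Σ_i C(r_i, 2) ≤ C(65, 2) = 2080. By convexity Σ_i C(r_i, 2) ≥ 80·C(z/80, 2) = z(z − 80)/(2·80), giving z² − 80z − 80·65·64 ≤ 0 and hence z ≤ (1/2)[80 + √(6400 + 4·332800)] = (1/2)[80 + √1337600] ≈ (1/2)(80 + 1156.5466) = 618.2733.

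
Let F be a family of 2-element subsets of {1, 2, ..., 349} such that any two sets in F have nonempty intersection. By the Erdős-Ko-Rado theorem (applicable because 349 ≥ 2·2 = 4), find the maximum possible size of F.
max |F| = C(348, 1) = 348

The Erdős-Ko-Rado theorem states: for n ≥ 2k, an intersecting family of k-subsets of an n-element set has size at most C(n − 1, k − 1), with equality for 'star' families {A ⊆ [n] : |A| = k, i ∈ A} (fix an element i). For n = 349, k = 2: C(348, 1) = 348.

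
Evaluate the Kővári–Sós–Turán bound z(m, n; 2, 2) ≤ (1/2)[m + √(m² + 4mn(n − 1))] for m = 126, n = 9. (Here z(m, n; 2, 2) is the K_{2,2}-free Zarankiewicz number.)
z(126, 9; 2, 2) ≤ (1/2)[126 + √(126² + 4·126·9·8)] = (1/2)[126 + √52164] = 177.1972

Kővári–Sós–Turán: let r_1, ..., r_126 be the row sums and z = Σ r_i the total number of 1s. Each pair of columns can share at most one row with both entries 1 (else a 2×2 all-ones block appears), so Σ_i C(r_i, 2) ≤ C(9, 2) = 36. By convexity Σ_i C(r_i, 2) ≥ 126·C(z/126, 2) = z(z − 126)/(2·126), giving z² − 126z − 126·9·8 ≤ 0 and hence z ≤ (1/2)[126 + √(15876 + 4·9072)] = (1/2)[126 + √52164] ≈ (1/2)(126 + 228.3944) = 177.1972.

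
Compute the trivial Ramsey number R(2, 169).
R(2, 169) = 169

R(2, k) = k for all k ≥ 2: in a 2-colouring of K_k, either some edge is red (a red K_2) or all edges are blue (a blue K_k). And K_{168} coloured all-blue has no blue K_169, so R(2, 169) > 168. Hence R(2, 169) = 169.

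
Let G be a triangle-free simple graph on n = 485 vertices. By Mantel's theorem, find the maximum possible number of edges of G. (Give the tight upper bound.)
ex(485, K_3) = ⌊485^2/4⌋ = 58806

Mantel (1907): a triangle-free graph on n vertices has at most ⌊n^2/4⌋ edges, with equality for the complete bipartite graph K_{⌊n/2⌋, ⌈n/2⌉}. For n = 485: ⌊485^2/4⌋ = ⌊235225/4⌋ = 58806. The extremal graph is K_{242, 243}, which has 242·243 = 58806 edges.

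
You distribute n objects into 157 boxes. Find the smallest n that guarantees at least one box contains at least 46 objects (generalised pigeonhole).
n = (46 − 1)·157 + 1 = 7066

By the generalised pigeonhole principle, to guarantee some box contains ≥ r objects we need more than (r − 1) · k objects total. Threshold: n = (r − 1) · k + 1. With r = 46 and k = 157: n = 45 · 157 + 1 = 7065 + 1 = 7066. For n = 7065 = 45 · 157, we can put exactly 45 objects in every box, avoiding 46 in any single one — so 7066 is tight.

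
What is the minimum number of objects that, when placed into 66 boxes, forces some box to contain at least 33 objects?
n = (33 − 1)·66 + 1 = 2113

By the generalised pigeonhole principle, to guarantee some box contains ≥ r objects we need more than (r − 1) · k objects total. Threshold: n = (r − 1) · k + 1. With r = 33 and k = 66: n = 32 · 66 + 1 = 2112 + 1 = 2113. For n = 2112 = 32 · 66, we can put exactly 32 objects in every box, avoiding 33 in any single one — so 2113 is tight.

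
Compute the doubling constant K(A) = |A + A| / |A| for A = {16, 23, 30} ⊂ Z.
K = |A + A| / |A| = 5/3

Enumerate A + A = {a + b : a, b ∈ A}. With |A| = 3, there are |A|^2 = 9 ordered sum pairs; collecting distinct values, A + A = {32, 39, 46, 53, 60}, so |A + A| = 5. Thus K = 5/3. Here |A + A| = 2|A| − 1 = 5, the minimum possible — so K = 5/3 is minimal, which holds iff A is an arithmetic progression.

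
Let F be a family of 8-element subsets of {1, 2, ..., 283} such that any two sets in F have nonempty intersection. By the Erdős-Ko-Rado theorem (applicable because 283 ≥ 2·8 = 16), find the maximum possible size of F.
max |F| = C(282, 7) = 26104824235656

Erdős-Ko-Rado (1961): when n ≥ 2k, max |F| = C(n−1, k−1). The bound is attained by the star {A : i ∈ A} for any fixed i ∈ [n]. Here C(283−1, 8−1) = C(282, 7) = 26104824235656.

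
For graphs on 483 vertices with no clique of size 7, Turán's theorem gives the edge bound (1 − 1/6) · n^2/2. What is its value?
Turán density bound = (5/6) · 483^2/2 = 388815/4 ≈ 97203.75

Turán's theorem: ex(n, K_{r+1}) is achieved by the complete r-partite Turán graph T(n, r) with parts as balanced as possible, and is at most (1 − 1/r) · n^2/2. For r = 6, n = 483: the density bound is (5/6) · 233289/2 = 388815/4 ≈ 97203.75. The integer-valued extremum is e(T(483, 6)) = 97203, which is strictly less than the density bound 388815/4 since 6 ∤ 483 (the parts of T(483, 6) cannot all be equal).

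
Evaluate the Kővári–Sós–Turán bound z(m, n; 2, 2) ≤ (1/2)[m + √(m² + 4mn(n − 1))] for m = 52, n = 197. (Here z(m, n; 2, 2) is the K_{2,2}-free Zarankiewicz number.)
z(52, 197; 2, 2) ≤ (1/2)[52 + √(52² + 4·52·197·196)] = (1/2)[52 + √8034000] = 1443.2156

Kővári–Sós–Turán: let r_1, ..., r_52 be the row sums and z = Σ r_i the total number of 1s. Each pair of columns can share at most one row with both entries 1 (else a 2×2 all-ones block appears), so Σ_i C(r_i, 2) ≤ C(197, 2) = 19306. By convexity Σ_i C(r_i, 2) ≥ 52·C(z/52, 2) = z(z − 52)/(2·52), giving z² − 52z − 52·197·196 ≤ 0 and hence z ≤ (1/2)[52 + √(2704 + 4·2007824)] = (1/2)[52 + √8034000] ≈ (1/2)(52 + 2834.4312) = 1443.2156.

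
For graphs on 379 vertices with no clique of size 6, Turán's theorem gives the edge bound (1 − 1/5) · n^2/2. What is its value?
Turán density bound = (4/5) · 379^2/2 = 287282/5 ≈ 57456.4

Turán's theorem: ex(n, K_{r+1}) is achieved by the complete r-partite Turán graph T(n, r) with parts as balanced as possible, and is at most (1 − 1/r) · n^2/2. For r = 5, n = 379: the density bound is (4/5) · 143641/2 = 287282/5 ≈ 57456.4. The integer-valued extremum is e(T(379, 5)) = 57456, which is strictly less than the density bound 287282/5 since 5 ∤ 379 (the parts of T(379, 5) cannot all be equal).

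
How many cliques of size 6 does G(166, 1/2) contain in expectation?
E[# K_6] = C(166, 6) · (1/2)^C(6, 2) = 26523563913 / 2^15 ≈ 809434.933868

For each 6-subset S of vertices (there are C(166, 6) = 26523563913 such S), let X_S = 1 if S induces a K_6 (all C(6, 2) = 15 edges present). Then P(X_S = 1) = (1/2)^15 = 1/32768. By linearity of expectation, E[# K_6] = C(166, 6) · (1/2)^15 = 26523563913 / 32768 ≈ 809434.933868.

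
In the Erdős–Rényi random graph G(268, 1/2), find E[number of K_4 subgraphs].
E[# K_4] = C(268, 4) · (1/2)^C(4, 2) = 210165935 / 2^6 = 3283842.734375

For each 4-subset S of vertices (there are C(268, 4) = 210165935 such S), let X_S = 1 if S induces a K_4 (all C(4, 2) = 6 edges present). Then P(X_S = 1) = (1/2)^6 = 1/64. By linearity of expectation, E[# K_4] = C(268, 4) · (1/2)^6 = 210165935 / 64 = 3283842.734375.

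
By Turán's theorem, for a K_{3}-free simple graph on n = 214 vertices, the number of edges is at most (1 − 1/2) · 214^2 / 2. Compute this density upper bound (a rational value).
Turán density bound = (1/2) · 214^2/2 = 11449

Turán's theorem: ex(n, K_{r+1}) is achieved by the complete r-partite Turán graph T(n, r) with parts as balanced as possible, and is at most (1 − 1/r) · n^2/2. For r = 2, n = 214: the density bound is (1/2) · 45796/2 = 11449. Since 2 ∣ 214, the Turán graph T(214, 2) has parts of equal size 107, and its edge count e(T(214, 2)) = 11449 attains the density bound exactly.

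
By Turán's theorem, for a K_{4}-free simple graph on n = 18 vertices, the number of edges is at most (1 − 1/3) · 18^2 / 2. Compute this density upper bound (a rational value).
Turán density bound = (2/3) · 18^2/2 = 108

Turán's theorem: ex(n, K_{r+1}) is achieved by the complete r-partite Turán graph T(n, r) with parts as balanced as possible, and is at most (1 − 1/r) · n^2/2. For r = 3, n = 18: the density bound is (2/3) · 324/2 = 108. Since 3 ∣ 18, the Turán graph T(18, 3) has parts of equal size 6, and its edge count e(T(18, 3)) = 108 attains the density bound exactly.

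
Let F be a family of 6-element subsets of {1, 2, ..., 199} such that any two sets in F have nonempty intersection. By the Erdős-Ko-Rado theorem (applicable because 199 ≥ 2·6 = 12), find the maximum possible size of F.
max |F| = C(198, 5) = 2410141734

Erdős-Ko-Rado (1961): when n ≥ 2k, max |F| = C(n−1, k−1). The bound is attained by the star {A : i ∈ A} for any fixed i ∈ [n]. Here C(199−1, 6−1) = C(198, 5) = 2410141734.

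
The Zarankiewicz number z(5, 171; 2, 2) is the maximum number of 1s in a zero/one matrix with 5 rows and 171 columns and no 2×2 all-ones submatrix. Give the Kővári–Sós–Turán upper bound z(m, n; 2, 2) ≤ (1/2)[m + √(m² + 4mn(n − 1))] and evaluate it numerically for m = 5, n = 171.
z(5, 171; 2, 2) ≤ (1/2)[5 + √(5² + 4·5·171·170)] = (1/2)[5 + √581425] = 383.7561

Kővári–Sós–Turán: let r_1, ..., r_5 be the row sums and z = Σ r_i the total number of 1s. Each pair of columns can share at most one row with both entries 1 (else a 2×2 all-ones block appears), so Σ_i C(r_i, 2) ≤ C(171, 2) = 14535. By convexity Σ_i C(r_i, 2) ≥ 5·C(z/5, 2) = z(z − 5)/(2·5), giving z² − 5z − 5·171·170 ≤ 0 and hence z ≤ (1/2)[5 + √(25 + 4·145350)] = (1/2)[5 + √581425] ≈ (1/2)(5 + 762.5123) = 383.7561.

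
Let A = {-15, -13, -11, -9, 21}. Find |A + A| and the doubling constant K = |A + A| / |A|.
K = |A + A| / |A| = 12/5

Enumerate A + A = {a + b : a, b ∈ A}. With |A| = 5, there are |A|^2 = 25 ordered sum pairs; collecting distinct values, A + A = {-30, -28, -26, -24, -22, -20, -18, 6, 8, 10, 12, 42}, so |A + A| = 12. Thus K = 12/5. For comparison, the minimum possible |A + A| over all 5-element sets is 2·5 − 1 = 9 (so min K = 9/5), attained only by arithmetic progressions.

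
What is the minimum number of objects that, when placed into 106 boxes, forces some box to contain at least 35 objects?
n = (35 − 1)·106 + 1 = 3605

By the generalised pigeonhole principle, to guarantee some box contains ≥ r objects we need more than (r − 1) · k objects total. Threshold: n = (r − 1) · k + 1. With r = 35 and k = 106: n = 34 · 106 + 1 = 3604 + 1 = 3605. For n = 3604 = 34 · 106, we can put exactly 34 objects in every box, avoiding 35 in any single one — so 3605 is tight.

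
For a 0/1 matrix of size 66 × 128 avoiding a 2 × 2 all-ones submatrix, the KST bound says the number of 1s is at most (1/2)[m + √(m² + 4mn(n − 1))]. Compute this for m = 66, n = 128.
z(66, 128; 2, 2) ≤ (1/2)[66 + √(66² + 4·66·128·127)] = (1/2)[66 + √4295940] = 1069.3325

Kővári–Sós–Turán: let r_1, ..., r_66 be the row sums and z = Σ r_i the total number of 1s. Each pair of columns can share at most one row with both entries 1 (else a 2×2 all-ones block appears), so Σ_i C(r_i, 2) ≤ C(128, 2) = 8128. By convexity Σ_i C(r_i, 2) ≥ 66·C(z/66, 2) = z(z − 66)/(2·66), giving z² − 66z − 66·128·127 ≤ 0 and hence z ≤ (1/2)[66 + √(4356 + 4·1072896)] = (1/2)[66 + √4295940] ≈ (1/2)(66 + 2072.665) = 1069.3325.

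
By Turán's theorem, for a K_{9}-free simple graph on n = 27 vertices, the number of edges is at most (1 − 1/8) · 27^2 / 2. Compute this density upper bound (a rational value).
Turán density bound = (7/8) · 27^2/2 = 5103/16 ≈ 318.9375

Turán's theorem: ex(n, K_{r+1}) is achieved by the complete r-partite Turán graph T(n, r) with parts as balanced as possible, and is at most (1 − 1/r) · n^2/2. For r = 8, n = 27: the density bound is (7/8) · 729/2 = 5103/16 ≈ 318.9375. The integer-valued extremum is e(T(27, 8)) = 318, which is strictly less than the density bound 5103/16 since 8 ∤ 27 (the parts of T(27, 8) cannot all be equal).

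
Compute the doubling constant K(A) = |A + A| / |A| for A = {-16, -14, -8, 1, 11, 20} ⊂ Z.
K = |A + A| / |A| = 20/6 = 10/3

Enumerate A + A = {a + b : a, b ∈ A}. With |A| = 6, there are |A|^2 = 36 ordered sum pairs; collecting distinct values, A + A = {-32, -30, -28, -24, -22, -16, -15, -13, -7, -5, -3, 2, 3, 4, 6, 12, 21, 22, 31, 40}, so |A + A| = 20. Thus K = 20/6 = 10/3. For comparison, the minimum possible |A + A| over all 6-element sets is 2·6 − 1 = 11 (so min K = 11/6), attained only by arithmetic progressions.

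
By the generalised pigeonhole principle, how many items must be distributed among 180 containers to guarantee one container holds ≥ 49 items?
n = (49 − 1)·180 + 1 = 8641

By the generalised pigeonhole principle, to guarantee some box contains ≥ r objects we need more than (r − 1) · k objects total. Threshold: n = (r − 1) · k + 1. With r = 49 and k = 180: n = 48 · 180 + 1 = 8640 + 1 = 8641. For n = 8640 = 48 · 180, we can put exactly 48 objects in every box, avoiding 49 in any single one — so 8641 is tight.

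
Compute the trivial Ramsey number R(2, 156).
R(2, 156) = 156

R(2, k) = k for all k ≥ 2: in a 2-colouring of K_k, either some edge is red (a red K_2) or all edges are blue (a blue K_k). And K_{155} coloured all-blue has no blue K_156, so R(2, 156) > 155. Hence R(2, 156) = 156.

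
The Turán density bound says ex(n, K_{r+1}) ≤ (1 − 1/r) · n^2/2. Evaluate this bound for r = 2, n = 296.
Turán density bound = (1/2) · 296^2/2 = 21904

Turán's theorem: ex(n, K_{r+1}) is achieved by the complete r-partite Turán graph T(n, r) with parts as balanced as possible, and is at most (1 − 1/r) · n^2/2. For r = 2, n = 296: the density bound is (1/2) · 87616/2 = 21904. Since 2 ∣ 296, the Turán graph T(296, 2) has parts of equal size 148, and its edge count e(T(296, 2)) = 21904 attains the density bound exactly.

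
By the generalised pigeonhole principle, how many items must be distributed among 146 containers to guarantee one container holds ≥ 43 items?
n = (43 − 1)·146 + 1 = 6133

By the generalised pigeonhole principle, to guarantee some box contains ≥ r objects we need more than (r − 1) · k objects total. Threshold: n = (r − 1) · k + 1. With r = 43 and k = 146: n = 42 · 146 + 1 = 6132 + 1 = 6133. For n = 6132 = 42 · 146, we can put exactly 42 objects in every box, avoiding 43 in any single one — so 6133 is tight.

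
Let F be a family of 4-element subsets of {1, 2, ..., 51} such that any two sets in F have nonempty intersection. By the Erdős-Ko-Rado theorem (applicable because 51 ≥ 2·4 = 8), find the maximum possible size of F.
max |F| = C(50, 3) = 19600

The Erdős-Ko-Rado theorem states: for n ≥ 2k, an intersecting family of k-subsets of an n-element set has size at most C(n − 1, k − 1), with equality for 'star' families {A ⊆ [n] : |A| = k, i ∈ A} (fix an element i). For n = 51, k = 4: C(50, 3) = 19600.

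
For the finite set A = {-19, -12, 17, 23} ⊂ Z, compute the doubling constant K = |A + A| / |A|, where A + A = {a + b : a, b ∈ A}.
K = |A + A| / |A| = 10/4 = 5/2

Enumerate A + A = {a + b : a, b ∈ A}. With |A| = 4, there are |A|^2 = 16 ordered sum pairs; collecting distinct values, A + A = {-38, -31, -24, -2, 4, 5, 11, 34, 40, 46}, so |A + A| = 10. Thus K = 10/4 = 5/2. For comparison, the minimum possible |A + A| over all 4-element sets is 2·4 − 1 = 7 (so min K = 7/4), attained only by arithmetic progressions.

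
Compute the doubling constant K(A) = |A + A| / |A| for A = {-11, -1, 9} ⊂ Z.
K = |A + A| / |A| = 5/3

Enumerate A + A = {a + b : a, b ∈ A}. With |A| = 3, there are |A|^2 = 9 ordered sum pairs; collecting distinct values, A + A = {-22, -12, -2, 8, 18}, so |A + A| = 5. Thus K = 5/3. Here |A + A| = 2|A| − 1 = 5, the minimum possible — so K = 5/3 is minimal, which holds iff A is an arithmetic progression.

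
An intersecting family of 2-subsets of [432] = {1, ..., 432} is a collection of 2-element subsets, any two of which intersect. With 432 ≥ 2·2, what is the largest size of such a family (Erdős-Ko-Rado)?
max |F| = C(431, 1) = 431

Erdős-Ko-Rado (1961): when n ≥ 2k, max |F| = C(n−1, k−1). The bound is attained by the star {A : i ∈ A} for any fixed i ∈ [n]. Here C(432−1, 2−1) = C(431, 1) = 431.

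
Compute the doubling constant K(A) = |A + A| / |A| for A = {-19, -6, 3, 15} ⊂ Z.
K = |A + A| / |A| = 10/4 = 5/2

Enumerate A + A = {a + b : a, b ∈ A}. With |A| = 4, there are |A|^2 = 16 ordered sum pairs; collecting distinct values, A + A = {-38, -25, -16, -12, -4, -3, 6, 9, 18, 30}, so |A + A| = 10. Thus K = 10/4 = 5/2. For comparison, the minimum possible |A + A| over all 4-element sets is 2·4 − 1 = 7 (so min K = 7/4), attained only by arithmetic progressions.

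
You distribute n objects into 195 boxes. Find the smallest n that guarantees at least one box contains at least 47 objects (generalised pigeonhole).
n = (47 − 1)·195 + 1 = 8971

By the generalised pigeonhole principle, to guarantee some box contains ≥ r objects we need more than (r − 1) · k objects total. Threshold: n = (r − 1) · k + 1. With r = 47 and k = 195: n = 46 · 195 + 1 = 8970 + 1 = 8971. For n = 8970 = 46 · 195, we can put exactly 46 objects in every box, avoiding 47 in any single one — so 8971 is tight.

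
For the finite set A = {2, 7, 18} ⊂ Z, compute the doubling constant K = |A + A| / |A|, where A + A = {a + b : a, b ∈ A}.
K = |A + A| / |A| = 6/3 = 2

Enumerate A + A = {a + b : a, b ∈ A}. With |A| = 3, there are |A|^2 = 9 ordered sum pairs; collecting distinct values, A + A = {4, 9, 14, 20, 25, 36}, so |A + A| = 6. Thus K = 6/3 = 2. For comparison, the minimum possible |A + A| over all 3-element sets is 2·3 − 1 = 5 (so min K = 5/3), attained only by arithmetic progressions.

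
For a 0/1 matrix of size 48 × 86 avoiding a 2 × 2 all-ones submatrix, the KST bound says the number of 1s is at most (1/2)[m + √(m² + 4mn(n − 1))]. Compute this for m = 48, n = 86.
z(48, 86; 2, 2) ≤ (1/2)[48 + √(48² + 4·48·86·85)] = (1/2)[48 + √1405824] = 616.8372

Kővári–Sós–Turán: let r_1, ..., r_48 be the row sums and z = Σ r_i the total number of 1s. Each pair of columns can share at most one row with both entries 1 (else a 2×2 all-ones block appears), so Σ_i C(r_i, 2) ≤ C(86, 2) = 3655. By convexity Σ_i C(r_i, 2) ≥ 48·C(z/48, 2) = z(z − 48)/(2·48), giving z² − 48z − 48·86·85 ≤ 0 and hence z ≤ (1/2)[48 + √(2304 + 4·350880)] = (1/2)[48 + √1405824] ≈ (1/2)(48 + 1185.6745) = 616.8372.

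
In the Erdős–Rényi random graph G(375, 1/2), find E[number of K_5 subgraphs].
E[# K_5] = C(375, 5) · (1/2)^C(5, 2) = 60165468825 / 2^10 ≈ 58755340.649414

For each 5-subset S of vertices (there are C(375, 5) = 60165468825 such S), let X_S = 1 if S induces a K_5 (all C(5, 2) = 10 edges present). Then P(X_S = 1) = (1/2)^10 = 1/1024. By linearity of expectation, E[# K_5] = C(375, 5) · (1/2)^10 = 60165468825 / 1024 ≈ 58755340.649414.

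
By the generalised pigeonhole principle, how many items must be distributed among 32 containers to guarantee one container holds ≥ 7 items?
n = (7 − 1)·32 + 1 = 193

By the generalised pigeonhole principle, to guarantee some box contains ≥ r objects we need more than (r − 1) · k objects total. Threshold: n = (r − 1) · k + 1. With r = 7 and k = 32: n = 6 · 32 + 1 = 192 + 1 = 193. For n = 192 = 6 · 32, we can put exactly 6 objects in every box, avoiding 7 in any single one — so 193 is tight.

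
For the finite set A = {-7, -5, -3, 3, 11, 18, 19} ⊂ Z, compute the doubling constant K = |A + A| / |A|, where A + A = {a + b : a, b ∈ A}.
K = |A + A| / |A| = 24/7

Enumerate A + A = {a + b : a, b ∈ A}. With |A| = 7, there are |A|^2 = 49 ordered sum pairs; collecting distinct values, A + A = {-14, -12, -10, -8, -6, -4, -2, 0, 4, 6, 8, 11, 12, 13, 14, 15, 16, 21, 22, 29, 30, 36, 37, 38}, so |A + A| = 24. Thus K = 24/7. For comparison, the minimum possible |A + A| over all 7-element sets is 2·7 − 1 = 13 (so min K = 13/7), attained only by arithmetic progressions.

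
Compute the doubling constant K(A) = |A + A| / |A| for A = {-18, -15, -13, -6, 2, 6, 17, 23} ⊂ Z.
K = |A + A| / |A| = 33/8

Enumerate A + A = {a + b : a, b ∈ A}. With |A| = 8, there are |A|^2 = 64 ordered sum pairs; collecting distinct values, A + A = {-36, -33, -31, -30, -28, -26, -24, -21, -19, -16, -13, -12, -11, -9, -7, -4, -1, 0, 2, 4, 5, 8, 10, 11, 12, 17, 19, 23, 25, 29, 34, 40, 46}, so |A + A| = 33. Thus K = 33/8. For comparison, the minimum possible |A + A| over all 8-element sets is 2·8 − 1 = 15 (so min K = 15/8), attained only by arithmetic progressions.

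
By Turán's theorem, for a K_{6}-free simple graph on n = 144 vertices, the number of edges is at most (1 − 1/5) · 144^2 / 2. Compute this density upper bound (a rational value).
Turán density bound = (4/5) · 144^2/2 = 41472/5 ≈ 8294.4

Turán's theorem: ex(n, K_{r+1}) is achieved by the complete r-partite Turán graph T(n, r) with parts as balanced as possible, and is at most (1 − 1/r) · n^2/2. For r = 5, n = 144: the density bound is (4/5) · 20736/2 = 41472/5 ≈ 8294.4. The integer-valued extremum is e(T(144, 5)) = 8294, which is strictly less than the density bound 41472/5 since 5 ∤ 144 (the parts of T(144, 5) cannot all be equal).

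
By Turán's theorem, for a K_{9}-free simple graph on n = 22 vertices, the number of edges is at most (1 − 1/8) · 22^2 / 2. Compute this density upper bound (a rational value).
Turán density bound = (7/8) · 22^2/2 = 847/4 ≈ 211.75

Turán's theorem: ex(n, K_{r+1}) is achieved by the complete r-partite Turán graph T(n, r) with parts as balanced as possible, and is at most (1 − 1/r) · n^2/2. For r = 8, n = 22: the density bound is (7/8) · 484/2 = 847/4 ≈ 211.75. The integer-valued extremum is e(T(22, 8)) = 211, which is strictly less than the density bound 847/4 since 8 ∤ 22 (the parts of T(22, 8) cannot all be equal).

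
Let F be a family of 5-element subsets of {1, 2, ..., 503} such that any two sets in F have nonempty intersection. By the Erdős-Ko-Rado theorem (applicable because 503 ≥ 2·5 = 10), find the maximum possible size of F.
max |F| = C(502, 4) = 2614572875

The Erdős-Ko-Rado theorem states: for n ≥ 2k, an intersecting family of k-subsets of an n-element set has size at most C(n − 1, k − 1), with equality for 'star' families {A ⊆ [n] : |A| = k, i ∈ A} (fix an element i). For n = 503, k = 5: C(502, 4) = 2614572875.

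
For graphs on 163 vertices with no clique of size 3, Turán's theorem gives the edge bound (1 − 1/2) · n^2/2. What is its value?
Turán density bound = (1/2) · 163^2/2 = 26569/4 ≈ 6642.25

Turán's theorem: ex(n, K_{r+1}) is achieved by the complete r-partite Turán graph T(n, r) with parts as balanced as possible, and is at most (1 − 1/r) · n^2/2. For r = 2, n = 163: the density bound is (1/2) · 26569/2 = 26569/4 ≈ 6642.25. The integer-valued extremum is e(T(163, 2)) = 6642, which is strictly less than the density bound 26569/4 since 2 ∤ 163 (the parts of T(163, 2) cannot all be equal).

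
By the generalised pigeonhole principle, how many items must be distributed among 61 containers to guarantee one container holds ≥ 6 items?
n = (6 − 1)·61 + 1 = 306

By the generalised pigeonhole principle, to guarantee some box contains ≥ r objects we need more than (r − 1) · k objects total. Threshold: n = (r − 1) · k + 1. With r = 6 and k = 61: n = 5 · 61 + 1 = 305 + 1 = 306. For n = 305 = 5 · 61, we can put exactly 5 objects in every box, avoiding 6 in any single one — so 306 is tight.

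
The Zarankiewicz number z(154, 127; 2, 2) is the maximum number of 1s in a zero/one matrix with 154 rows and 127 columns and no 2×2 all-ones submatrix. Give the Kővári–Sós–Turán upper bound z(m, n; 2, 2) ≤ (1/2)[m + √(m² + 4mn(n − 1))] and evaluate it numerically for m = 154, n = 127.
z(154, 127; 2, 2) ≤ (1/2)[154 + √(154² + 4·154·127·126)] = (1/2)[154 + √9880948] = 1648.6988

Kővári–Sós–Turán: let r_1, ..., r_154 be the row sums and z = Σ r_i the total number of 1s. Each pair of columns can share at most one row with both entries 1 (else a 2×2 all-ones block appears), so Σ_i C(r_i, 2) ≤ C(127, 2) = 8001. By convexity Σ_i C(r_i, 2) ≥ 154·C(z/154, 2) = z(z − 154)/(2·154), giving z² − 154z − 154·127·126 ≤ 0 and hence z ≤ (1/2)[154 + √(23716 + 4·2464308)] = (1/2)[154 + √9880948] ≈ (1/2)(154 + 3143.3975) = 1648.6988.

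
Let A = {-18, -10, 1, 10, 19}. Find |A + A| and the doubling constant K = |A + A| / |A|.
K = |A + A| / |A| = 14/5

Enumerate A + A = {a + b : a, b ∈ A}. With |A| = 5, there are |A|^2 = 25 ordered sum pairs; collecting distinct values, A + A = {-36, -28, -20, -17, -9, -8, 0, 1, 2, 9, 11, 20, 29, 38}, so |A + A| = 14. Thus K = 14/5. For comparison, the minimum possible |A + A| over all 5-element sets is 2·5 − 1 = 9 (so min K = 9/5), attained only by arithmetic progressions.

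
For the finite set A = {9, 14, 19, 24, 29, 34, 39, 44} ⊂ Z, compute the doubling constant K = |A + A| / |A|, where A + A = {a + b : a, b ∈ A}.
K = |A + A| / |A| = 15/8

Enumerate A + A = {a + b : a, b ∈ A}. With |A| = 8, there are |A|^2 = 64 ordered sum pairs; collecting distinct values, A + A = {18, 23, 28, 33, 38, 43, 48, 53, 58, 63, 68, 73, 78, 83, 88}, so |A + A| = 15. Thus K = 15/8. Here |A + A| = 2|A| − 1 = 15, the minimum possible — so K = 15/8 is minimal, which holds iff A is an arithmetic progression.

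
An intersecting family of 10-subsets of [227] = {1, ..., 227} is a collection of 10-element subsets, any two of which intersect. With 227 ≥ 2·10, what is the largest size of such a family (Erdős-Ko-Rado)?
max |F| = C(226, 9) = 3607026584504200

The Erdős-Ko-Rado theorem states: for n ≥ 2k, an intersecting family of k-subsets of an n-element set has size at most C(n − 1, k − 1), with equality for 'star' families {A ⊆ [n] : |A| = k, i ∈ A} (fix an element i). For n = 227, k = 10: C(226, 9) = 3607026584504200.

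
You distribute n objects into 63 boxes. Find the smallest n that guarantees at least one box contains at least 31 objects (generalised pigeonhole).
n = (31 − 1)·63 + 1 = 1891

By the generalised pigeonhole principle, to guarantee some box contains ≥ r objects we need more than (r − 1) · k objects total. Threshold: n = (r − 1) · k + 1. With r = 31 and k = 63: n = 30 · 63 + 1 = 1890 + 1 = 1891. For n = 1890 = 30 · 63, we can put exactly 30 objects in every box, avoiding 31 in any single one — so 1891 is tight.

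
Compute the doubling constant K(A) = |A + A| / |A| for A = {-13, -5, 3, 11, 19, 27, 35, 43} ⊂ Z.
K = |A + A| / |A| = 15/8

Enumerate A + A = {a + b : a, b ∈ A}. With |A| = 8, there are |A|^2 = 64 ordered sum pairs; collecting distinct values, A + A = {-26, -18, -10, -2, 6, 14, 22, 30, 38, 46, 54, 62, 70, 78, 86}, so |A + A| = 15. Thus K = 15/8. Here |A + A| = 2|A| − 1 = 15, the minimum possible — so K = 15/8 is minimal, which holds iff A is an arithmetic progression.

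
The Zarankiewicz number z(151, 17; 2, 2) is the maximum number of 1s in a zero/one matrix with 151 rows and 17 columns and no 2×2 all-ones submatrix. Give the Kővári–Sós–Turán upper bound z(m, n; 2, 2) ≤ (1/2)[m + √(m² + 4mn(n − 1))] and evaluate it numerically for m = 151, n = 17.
z(151, 17; 2, 2) ≤ (1/2)[151 + √(151² + 4·151·17·16)] = (1/2)[151 + √187089] = 291.7689

Kővári–Sós–Turán: let r_1, ..., r_151 be the row sums and z = Σ r_i the total number of 1s. Each pair of columns can share at most one row with both entries 1 (else a 2×2 all-ones block appears), so Σ_i C(r_i, 2) ≤ C(17, 2) = 136. By convexity Σ_i C(r_i, 2) ≥ 151·C(z/151, 2) = z(z − 151)/(2·151), giving z² − 151z − 151·17·16 ≤ 0 and hence z ≤ (1/2)[151 + √(22801 + 4·41072)] = (1/2)[151 + √187089] ≈ (1/2)(151 + 432.5379) = 291.7689.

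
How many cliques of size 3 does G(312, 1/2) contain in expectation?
E[# K_3] = C(312, 3) · (1/2)^C(3, 2) = 5013320 / 2^3 = 626665

For each 3-subset S of vertices (there are C(312, 3) = 5013320 such S), let X_S = 1 if S induces a K_3 (all C(3, 2) = 3 edges present). Then P(X_S = 1) = (1/2)^3 = 1/8. By linearity of expectation, E[# K_3] = C(312, 3) · (1/2)^3 = 5013320 / 8 = 626665.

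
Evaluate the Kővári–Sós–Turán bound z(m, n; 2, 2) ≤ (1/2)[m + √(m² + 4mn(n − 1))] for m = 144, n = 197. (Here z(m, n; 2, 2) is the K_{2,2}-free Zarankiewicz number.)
z(144, 197; 2, 2) ≤ (1/2)[144 + √(144² + 4·144·197·196)] = (1/2)[144 + √22261248] = 2431.0914

Kővári–Sós–Turán: let r_1, ..., r_144 be the row sums and z = Σ r_i the total number of 1s. Each pair of columns can share at most one row with both entries 1 (else a 2×2 all-ones block appears), so Σ_i C(r_i, 2) ≤ C(197, 2) = 19306. By convexity Σ_i C(r_i, 2) ≥ 144·C(z/144, 2) = z(z − 144)/(2·144), giving z² − 144z − 144·197·196 ≤ 0 and hence z ≤ (1/2)[144 + √(20736 + 4·5560128)] = (1/2)[144 + √22261248] ≈ (1/2)(144 + 4718.1827) = 2431.0914.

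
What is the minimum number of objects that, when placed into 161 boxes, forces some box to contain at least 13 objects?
n = (13 − 1)·161 + 1 = 1933

By the generalised pigeonhole principle, to guarantee some box contains ≥ r objects we need more than (r − 1) · k objects total. Threshold: n = (r − 1) · k + 1. With r = 13 and k = 161: n = 12 · 161 + 1 = 1932 + 1 = 1933. For n = 1932 = 12 · 161, we can put exactly 12 objects in every box, avoiding 13 in any single one — so 1933 is tight.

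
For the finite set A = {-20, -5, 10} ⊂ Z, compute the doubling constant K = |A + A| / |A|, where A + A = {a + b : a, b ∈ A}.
K = |A + A| / |A| = 5/3

Enumerate A + A = {a + b : a, b ∈ A}. With |A| = 3, there are |A|^2 = 9 ordered sum pairs; collecting distinct values, A + A = {-40, -25, -10, 5, 20}, so |A + A| = 5. Thus K = 5/3. Here |A + A| = 2|A| − 1 = 5, the minimum possible — so K = 5/3 is minimal, which holds iff A is an arithmetic progression.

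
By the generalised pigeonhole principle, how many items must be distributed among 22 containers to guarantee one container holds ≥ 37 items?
n = (37 − 1)·22 + 1 = 793

By the generalised pigeonhole principle, to guarantee some box contains ≥ r objects we need more than (r − 1) · k objects total. Threshold: n = (r − 1) · k + 1. With r = 37 and k = 22: n = 36 · 22 + 1 = 792 + 1 = 793. For n = 792 = 36 · 22, we can put exactly 36 objects in every box, avoiding 37 in any single one — so 793 is tight.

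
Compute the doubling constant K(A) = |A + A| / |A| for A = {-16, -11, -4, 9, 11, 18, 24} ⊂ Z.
K = |A + A| / |A| = 26/7

Enumerate A + A = {a + b : a, b ∈ A}. With |A| = 7, there are |A|^2 = 49 ordered sum pairs; collecting distinct values, A + A = {-32, -27, -22, -20, -15, -8, -7, -5, -2, 0, 2, 5, 7, 8, 13, 14, 18, 20, 22, 27, 29, 33, 35, 36, 42, 48}, so |A + A| = 26. Thus K = 26/7. For comparison, the minimum possible |A + A| over all 7-element sets is 2·7 − 1 = 13 (so min K = 13/7), attained only by arithmetic progressions.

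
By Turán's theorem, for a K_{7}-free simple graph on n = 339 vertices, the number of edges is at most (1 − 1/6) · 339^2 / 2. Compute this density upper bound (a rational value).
Turán density bound = (5/6) · 339^2/2 = 191535/4 ≈ 47883.75

Turán's theorem: ex(n, K_{r+1}) is achieved by the complete r-partite Turán graph T(n, r) with parts as balanced as possible, and is at most (1 − 1/r) · n^2/2. For r = 6, n = 339: the density bound is (5/6) · 114921/2 = 191535/4 ≈ 47883.75. The integer-valued extremum is e(T(339, 6)) = 47883, which is strictly less than the density bound 191535/4 since 6 ∤ 339 (the parts of T(339, 6) cannot all be equal).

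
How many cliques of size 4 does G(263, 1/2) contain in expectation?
E[# K_4] = C(263, 4) · (1/2)^C(4, 2) = 194831715 / 2^6 = 3044245.546875

For each 4-subset S of vertices (there are C(263, 4) = 194831715 such S), let X_S = 1 if S induces a K_4 (all C(4, 2) = 6 edges present). Then P(X_S = 1) = (1/2)^6 = 1/64. By linearity of expectation, E[# K_4] = C(263, 4) · (1/2)^6 = 194831715 / 64 = 3044245.546875.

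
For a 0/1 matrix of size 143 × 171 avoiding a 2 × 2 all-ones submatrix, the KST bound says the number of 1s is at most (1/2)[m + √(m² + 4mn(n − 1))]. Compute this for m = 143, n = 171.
z(143, 171; 2, 2) ≤ (1/2)[143 + √(143² + 4·143·171·170)] = (1/2)[143 + √16648489] = 2111.628

Kővári–Sós–Turán: let r_1, ..., r_143 be the row sums and z = Σ r_i the total number of 1s. Each pair of columns can share at most one row with both entries 1 (else a 2×2 all-ones block appears), so Σ_i C(r_i, 2) ≤ C(171, 2) = 14535. By convexity Σ_i C(r_i, 2) ≥ 143·C(z/143, 2) = z(z − 143)/(2·143), giving z² − 143z − 143·171·170 ≤ 0 and hence z ≤ (1/2)[143 + √(20449 + 4·4157010)] = (1/2)[143 + √16648489] ≈ (1/2)(143 + 4080.256) = 2111.628.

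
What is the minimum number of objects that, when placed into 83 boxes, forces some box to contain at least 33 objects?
n = (33 − 1)·83 + 1 = 2657

By the generalised pigeonhole principle, to guarantee some box contains ≥ r objects we need more than (r − 1) · k objects total. Threshold: n = (r − 1) · k + 1. With r = 33 and k = 83: n = 32 · 83 + 1 = 2656 + 1 = 2657. For n = 2656 = 32 · 83, we can put exactly 32 objects in every box, avoiding 33 in any single one — so 2657 is tight.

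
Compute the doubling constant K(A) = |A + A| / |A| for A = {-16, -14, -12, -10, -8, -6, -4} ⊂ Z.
K = |A + A| / |A| = 13/7

Enumerate A + A = {a + b : a, b ∈ A}. With |A| = 7, there are |A|^2 = 49 ordered sum pairs; collecting distinct values, A + A = {-32, -30, -28, -26, -24, -22, -20, -18, -16, -14, -12, -10, -8}, so |A + A| = 13. Thus K = 13/7. Here |A + A| = 2|A| − 1 = 13, the minimum possible — so K = 13/7 is minimal, which holds iff A is an arithmetic progression.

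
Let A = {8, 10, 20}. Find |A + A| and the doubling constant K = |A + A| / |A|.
K = |A + A| / |A| = 6/3 = 2

Enumerate A + A = {a + b : a, b ∈ A}. With |A| = 3, there are |A|^2 = 9 ordered sum pairs; collecting distinct values, A + A = {16, 18, 20, 28, 30, 40}, so |A + A| = 6. Thus K = 6/3 = 2. For comparison, the minimum possible |A + A| over all 3-element sets is 2·3 − 1 = 5 (so min K = 5/3), attained only by arithmetic progressions.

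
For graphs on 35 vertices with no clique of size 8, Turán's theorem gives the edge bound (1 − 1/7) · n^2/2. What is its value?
Turán density bound = (6/7) · 35^2/2 = 525

Turán's theorem: ex(n, K_{r+1}) is achieved by the complete r-partite Turán graph T(n, r) with parts as balanced as possible, and is at most (1 − 1/r) · n^2/2. For r = 7, n = 35: the density bound is (6/7) · 1225/2 = 525. Since 7 ∣ 35, the Turán graph T(35, 7) has parts of equal size 5, and its edge count e(T(35, 7)) = 525 attains the density bound exactly.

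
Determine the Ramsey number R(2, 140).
R(2, 140) = 140

R(2, k) = k for all k ≥ 2: in a 2-colouring of K_k, either some edge is red (a red K_2) or all edges are blue (a blue K_k). And K_{139} coloured all-blue has no blue K_140, so R(2, 140) > 139. Hence R(2, 140) = 140.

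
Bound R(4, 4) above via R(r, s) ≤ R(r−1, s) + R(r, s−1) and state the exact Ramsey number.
R(4, 4) ≤ R(3, 4) + R(4, 3) = 9 + 9 = 18; exact value R(4, 4) = 18.

The Erdős–Szekeres recurrence R(r, s) ≤ R(r−1, s) + R(r, s−1) applied to (r, s) = (4, 4) gives
  R(4, 4) ≤ R(3, 4) + R(4, 3) = 9 + 9 = 18.
(Recall R(2, k) = k and R is symmetric.) Here the recurrence bound is tight: a matching lower-bound construction on K_{17} shows R(4, 4) > 17, so R(4, 4) = 18 exactly.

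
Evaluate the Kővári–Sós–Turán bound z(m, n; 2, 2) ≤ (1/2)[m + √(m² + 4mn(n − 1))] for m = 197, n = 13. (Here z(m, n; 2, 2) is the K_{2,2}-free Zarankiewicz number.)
z(197, 13; 2, 2) ≤ (1/2)[197 + √(197² + 4·197·13·12)] = (1/2)[197 + √161737] = 299.5827

Kővári–Sós–Turán: let r_1, ..., r_197 be the row sums and z = Σ r_i the total number of 1s. Each pair of columns can share at most one row with both entries 1 (else a 2×2 all-ones block appears), so Σ_i C(r_i, 2) ≤ C(13, 2) = 78. By convexity Σ_i C(r_i, 2) ≥ 197·C(z/197, 2) = z(z − 197)/(2·197), giving z² − 197z − 197·13·12 ≤ 0 and hence z ≤ (1/2)[197 + √(38809 + 4·30732)] = (1/2)[197 + √161737] ≈ (1/2)(197 + 402.1654) = 299.5827.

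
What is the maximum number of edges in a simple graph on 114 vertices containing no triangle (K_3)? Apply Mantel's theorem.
ex(114, K_3) = ⌊114^2/4⌋ = 3249

Mantel (1907): a triangle-free graph on n vertices has at most ⌊n^2/4⌋ edges, with equality for the complete bipartite graph K_{⌊n/2⌋, ⌈n/2⌉}. For n = 114: ⌊114^2/4⌋ = ⌊12996/4⌋ = 3249. The extremal graph is K_{57, 57}, which has 57·57 = 3249 edges.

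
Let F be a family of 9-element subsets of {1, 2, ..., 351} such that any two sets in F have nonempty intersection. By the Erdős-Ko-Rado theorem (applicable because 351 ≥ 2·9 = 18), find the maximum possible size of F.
max |F| = C(350, 8) = 5152635520761925

Erdős-Ko-Rado (1961): when n ≥ 2k, max |F| = C(n−1, k−1). The bound is attained by the star {A : i ∈ A} for any fixed i ∈ [n]. Here C(351−1, 9−1) = C(350, 8) = 5152635520761925.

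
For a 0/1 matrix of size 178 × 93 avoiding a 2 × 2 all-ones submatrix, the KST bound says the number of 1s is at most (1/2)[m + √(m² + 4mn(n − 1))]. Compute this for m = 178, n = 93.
z(178, 93; 2, 2) ≤ (1/2)[178 + √(178² + 4·178·93·92)] = (1/2)[178 + √6123556] = 1326.291

Kővári–Sós–Turán: let r_1, ..., r_178 be the row sums and z = Σ r_i the total number of 1s. Each pair of columns can share at most one row with both entries 1 (else a 2×2 all-ones block appears), so Σ_i C(r_i, 2) ≤ C(93, 2) = 4278. By convexity Σ_i C(r_i, 2) ≥ 178·C(z/178, 2) = z(z − 178)/(2·178), giving z² − 178z − 178·93·92 ≤ 0 and hence z ≤ (1/2)[178 + √(31684 + 4·1522968)] = (1/2)[178 + √6123556] ≈ (1/2)(178 + 2474.582) = 1326.291.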